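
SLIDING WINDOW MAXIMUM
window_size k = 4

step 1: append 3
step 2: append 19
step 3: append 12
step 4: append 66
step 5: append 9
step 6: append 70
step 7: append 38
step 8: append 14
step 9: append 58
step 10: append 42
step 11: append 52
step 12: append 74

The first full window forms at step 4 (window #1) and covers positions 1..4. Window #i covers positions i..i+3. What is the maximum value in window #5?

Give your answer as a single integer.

step 1: append 3 -> window=[3] (not full yet)
step 2: append 19 -> window=[3, 19] (not full yet)
step 3: append 12 -> window=[3, 19, 12] (not full yet)
step 4: append 66 -> window=[3, 19, 12, 66] -> max=66
step 5: append 9 -> window=[19, 12, 66, 9] -> max=66
step 6: append 70 -> window=[12, 66, 9, 70] -> max=70
step 7: append 38 -> window=[66, 9, 70, 38] -> max=70
step 8: append 14 -> window=[9, 70, 38, 14] -> max=70
Window #5 max = 70

Answer: 70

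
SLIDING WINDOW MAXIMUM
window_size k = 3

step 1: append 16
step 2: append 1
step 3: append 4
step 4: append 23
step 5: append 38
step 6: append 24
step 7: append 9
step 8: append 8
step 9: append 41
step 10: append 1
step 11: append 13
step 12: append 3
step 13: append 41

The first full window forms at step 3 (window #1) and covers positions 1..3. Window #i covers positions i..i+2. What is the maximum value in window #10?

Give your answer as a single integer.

Answer: 13

Derivation:
step 1: append 16 -> window=[16] (not full yet)
step 2: append 1 -> window=[16, 1] (not full yet)
step 3: append 4 -> window=[16, 1, 4] -> max=16
step 4: append 23 -> window=[1, 4, 23] -> max=23
step 5: append 38 -> window=[4, 23, 38] -> max=38
step 6: append 24 -> window=[23, 38, 24] -> max=38
step 7: append 9 -> window=[38, 24, 9] -> max=38
step 8: append 8 -> window=[24, 9, 8] -> max=24
step 9: append 41 -> window=[9, 8, 41] -> max=41
step 10: append 1 -> window=[8, 41, 1] -> max=41
step 11: append 13 -> window=[41, 1, 13] -> max=41
step 12: append 3 -> window=[1, 13, 3] -> max=13
Window #10 max = 13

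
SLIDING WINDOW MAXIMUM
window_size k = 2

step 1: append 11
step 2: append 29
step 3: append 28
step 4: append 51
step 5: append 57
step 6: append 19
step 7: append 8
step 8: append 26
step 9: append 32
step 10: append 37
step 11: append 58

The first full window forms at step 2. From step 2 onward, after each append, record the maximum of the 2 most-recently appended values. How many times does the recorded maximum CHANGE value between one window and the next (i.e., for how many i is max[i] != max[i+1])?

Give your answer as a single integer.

step 1: append 11 -> window=[11] (not full yet)
step 2: append 29 -> window=[11, 29] -> max=29
step 3: append 28 -> window=[29, 28] -> max=29
step 4: append 51 -> window=[28, 51] -> max=51
step 5: append 57 -> window=[51, 57] -> max=57
step 6: append 19 -> window=[57, 19] -> max=57
step 7: append 8 -> window=[19, 8] -> max=19
step 8: append 26 -> window=[8, 26] -> max=26
step 9: append 32 -> window=[26, 32] -> max=32
step 10: append 37 -> window=[32, 37] -> max=37
step 11: append 58 -> window=[37, 58] -> max=58
Recorded maximums: 29 29 51 57 57 19 26 32 37 58
Changes between consecutive maximums: 7

Answer: 7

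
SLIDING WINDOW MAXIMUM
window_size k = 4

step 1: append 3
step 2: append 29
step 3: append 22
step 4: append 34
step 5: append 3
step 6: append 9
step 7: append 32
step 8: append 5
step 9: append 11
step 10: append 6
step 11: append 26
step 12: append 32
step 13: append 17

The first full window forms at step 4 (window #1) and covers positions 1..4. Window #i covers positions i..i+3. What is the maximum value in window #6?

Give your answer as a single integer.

step 1: append 3 -> window=[3] (not full yet)
step 2: append 29 -> window=[3, 29] (not full yet)
step 3: append 22 -> window=[3, 29, 22] (not full yet)
step 4: append 34 -> window=[3, 29, 22, 34] -> max=34
step 5: append 3 -> window=[29, 22, 34, 3] -> max=34
step 6: append 9 -> window=[22, 34, 3, 9] -> max=34
step 7: append 32 -> window=[34, 3, 9, 32] -> max=34
step 8: append 5 -> window=[3, 9, 32, 5] -> max=32
step 9: append 11 -> window=[9, 32, 5, 11] -> max=32
Window #6 max = 32

Answer: 32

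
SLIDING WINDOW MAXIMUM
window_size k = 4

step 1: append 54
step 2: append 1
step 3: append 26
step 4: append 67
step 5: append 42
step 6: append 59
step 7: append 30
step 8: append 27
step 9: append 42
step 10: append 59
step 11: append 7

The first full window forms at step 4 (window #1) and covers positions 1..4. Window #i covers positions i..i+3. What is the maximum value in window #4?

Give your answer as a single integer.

Answer: 67

Derivation:
step 1: append 54 -> window=[54] (not full yet)
step 2: append 1 -> window=[54, 1] (not full yet)
step 3: append 26 -> window=[54, 1, 26] (not full yet)
step 4: append 67 -> window=[54, 1, 26, 67] -> max=67
step 5: append 42 -> window=[1, 26, 67, 42] -> max=67
step 6: append 59 -> window=[26, 67, 42, 59] -> max=67
step 7: append 30 -> window=[67, 42, 59, 30] -> max=67
Window #4 max = 67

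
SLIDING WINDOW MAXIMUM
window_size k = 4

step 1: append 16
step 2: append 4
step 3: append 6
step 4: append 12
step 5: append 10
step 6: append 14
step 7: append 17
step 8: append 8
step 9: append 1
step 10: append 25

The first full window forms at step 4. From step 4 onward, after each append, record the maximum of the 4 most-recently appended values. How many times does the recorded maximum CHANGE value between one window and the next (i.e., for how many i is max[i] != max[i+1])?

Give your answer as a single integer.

Answer: 4

Derivation:
step 1: append 16 -> window=[16] (not full yet)
step 2: append 4 -> window=[16, 4] (not full yet)
step 3: append 6 -> window=[16, 4, 6] (not full yet)
step 4: append 12 -> window=[16, 4, 6, 12] -> max=16
step 5: append 10 -> window=[4, 6, 12, 10] -> max=12
step 6: append 14 -> window=[6, 12, 10, 14] -> max=14
step 7: append 17 -> window=[12, 10, 14, 17] -> max=17
step 8: append 8 -> window=[10, 14, 17, 8] -> max=17
step 9: append 1 -> window=[14, 17, 8, 1] -> max=17
step 10: append 25 -> window=[17, 8, 1, 25] -> max=25
Recorded maximums: 16 12 14 17 17 17 25
Changes between consecutive maximums: 4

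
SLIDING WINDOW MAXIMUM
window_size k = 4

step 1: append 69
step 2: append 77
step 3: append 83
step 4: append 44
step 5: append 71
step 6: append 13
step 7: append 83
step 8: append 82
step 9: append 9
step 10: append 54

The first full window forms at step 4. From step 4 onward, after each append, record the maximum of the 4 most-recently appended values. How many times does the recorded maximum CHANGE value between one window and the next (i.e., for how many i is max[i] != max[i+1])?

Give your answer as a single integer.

step 1: append 69 -> window=[69] (not full yet)
step 2: append 77 -> window=[69, 77] (not full yet)
step 3: append 83 -> window=[69, 77, 83] (not full yet)
step 4: append 44 -> window=[69, 77, 83, 44] -> max=83
step 5: append 71 -> window=[77, 83, 44, 71] -> max=83
step 6: append 13 -> window=[83, 44, 71, 13] -> max=83
step 7: append 83 -> window=[44, 71, 13, 83] -> max=83
step 8: append 82 -> window=[71, 13, 83, 82] -> max=83
step 9: append 9 -> window=[13, 83, 82, 9] -> max=83
step 10: append 54 -> window=[83, 82, 9, 54] -> max=83
Recorded maximums: 83 83 83 83 83 83 83
Changes between consecutive maximums: 0

Answer: 0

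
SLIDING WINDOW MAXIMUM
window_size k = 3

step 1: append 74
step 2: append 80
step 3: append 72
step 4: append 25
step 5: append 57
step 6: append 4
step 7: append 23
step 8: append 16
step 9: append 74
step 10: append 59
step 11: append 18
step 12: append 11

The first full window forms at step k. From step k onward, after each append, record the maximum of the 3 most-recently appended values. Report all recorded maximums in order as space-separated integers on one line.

Answer: 80 80 72 57 57 23 74 74 74 59

Derivation:
step 1: append 74 -> window=[74] (not full yet)
step 2: append 80 -> window=[74, 80] (not full yet)
step 3: append 72 -> window=[74, 80, 72] -> max=80
step 4: append 25 -> window=[80, 72, 25] -> max=80
step 5: append 57 -> window=[72, 25, 57] -> max=72
step 6: append 4 -> window=[25, 57, 4] -> max=57
step 7: append 23 -> window=[57, 4, 23] -> max=57
step 8: append 16 -> window=[4, 23, 16] -> max=23
step 9: append 74 -> window=[23, 16, 74] -> max=74
step 10: append 59 -> window=[16, 74, 59] -> max=74
step 11: append 18 -> window=[74, 59, 18] -> max=74
step 12: append 11 -> window=[59, 18, 11] -> max=59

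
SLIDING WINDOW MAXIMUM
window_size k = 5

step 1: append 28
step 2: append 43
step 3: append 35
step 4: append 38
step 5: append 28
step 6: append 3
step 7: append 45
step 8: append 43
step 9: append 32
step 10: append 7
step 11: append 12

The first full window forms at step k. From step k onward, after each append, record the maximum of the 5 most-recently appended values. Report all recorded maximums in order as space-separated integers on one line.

step 1: append 28 -> window=[28] (not full yet)
step 2: append 43 -> window=[28, 43] (not full yet)
step 3: append 35 -> window=[28, 43, 35] (not full yet)
step 4: append 38 -> window=[28, 43, 35, 38] (not full yet)
step 5: append 28 -> window=[28, 43, 35, 38, 28] -> max=43
step 6: append 3 -> window=[43, 35, 38, 28, 3] -> max=43
step 7: append 45 -> window=[35, 38, 28, 3, 45] -> max=45
step 8: append 43 -> window=[38, 28, 3, 45, 43] -> max=45
step 9: append 32 -> window=[28, 3, 45, 43, 32] -> max=45
step 10: append 7 -> window=[3, 45, 43, 32, 7] -> max=45
step 11: append 12 -> window=[45, 43, 32, 7, 12] -> max=45

Answer: 43 43 45 45 45 45 45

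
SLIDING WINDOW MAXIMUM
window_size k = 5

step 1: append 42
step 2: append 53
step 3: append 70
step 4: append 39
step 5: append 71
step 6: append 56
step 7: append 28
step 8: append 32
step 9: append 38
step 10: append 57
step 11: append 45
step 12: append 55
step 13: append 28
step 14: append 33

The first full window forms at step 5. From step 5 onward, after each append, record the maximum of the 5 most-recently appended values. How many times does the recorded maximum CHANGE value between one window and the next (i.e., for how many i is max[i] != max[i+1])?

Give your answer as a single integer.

Answer: 1

Derivation:
step 1: append 42 -> window=[42] (not full yet)
step 2: append 53 -> window=[42, 53] (not full yet)
step 3: append 70 -> window=[42, 53, 70] (not full yet)
step 4: append 39 -> window=[42, 53, 70, 39] (not full yet)
step 5: append 71 -> window=[42, 53, 70, 39, 71] -> max=71
step 6: append 56 -> window=[53, 70, 39, 71, 56] -> max=71
step 7: append 28 -> window=[70, 39, 71, 56, 28] -> max=71
step 8: append 32 -> window=[39, 71, 56, 28, 32] -> max=71
step 9: append 38 -> window=[71, 56, 28, 32, 38] -> max=71
step 10: append 57 -> window=[56, 28, 32, 38, 57] -> max=57
step 11: append 45 -> window=[28, 32, 38, 57, 45] -> max=57
step 12: append 55 -> window=[32, 38, 57, 45, 55] -> max=57
step 13: append 28 -> window=[38, 57, 45, 55, 28] -> max=57
step 14: append 33 -> window=[57, 45, 55, 28, 33] -> max=57
Recorded maximums: 71 71 71 71 71 57 57 57 57 57
Changes between consecutive maximums: 1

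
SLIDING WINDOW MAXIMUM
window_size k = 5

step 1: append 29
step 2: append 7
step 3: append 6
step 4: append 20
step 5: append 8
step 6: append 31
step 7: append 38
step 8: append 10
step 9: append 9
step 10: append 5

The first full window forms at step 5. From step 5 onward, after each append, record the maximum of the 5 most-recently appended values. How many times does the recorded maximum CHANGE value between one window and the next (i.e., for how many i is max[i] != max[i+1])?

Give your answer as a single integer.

Answer: 2

Derivation:
step 1: append 29 -> window=[29] (not full yet)
step 2: append 7 -> window=[29, 7] (not full yet)
step 3: append 6 -> window=[29, 7, 6] (not full yet)
step 4: append 20 -> window=[29, 7, 6, 20] (not full yet)
step 5: append 8 -> window=[29, 7, 6, 20, 8] -> max=29
step 6: append 31 -> window=[7, 6, 20, 8, 31] -> max=31
step 7: append 38 -> window=[6, 20, 8, 31, 38] -> max=38
step 8: append 10 -> window=[20, 8, 31, 38, 10] -> max=38
step 9: append 9 -> window=[8, 31, 38, 10, 9] -> max=38
step 10: append 5 -> window=[31, 38, 10, 9, 5] -> max=38
Recorded maximums: 29 31 38 38 38 38
Changes between consecutive maximums: 2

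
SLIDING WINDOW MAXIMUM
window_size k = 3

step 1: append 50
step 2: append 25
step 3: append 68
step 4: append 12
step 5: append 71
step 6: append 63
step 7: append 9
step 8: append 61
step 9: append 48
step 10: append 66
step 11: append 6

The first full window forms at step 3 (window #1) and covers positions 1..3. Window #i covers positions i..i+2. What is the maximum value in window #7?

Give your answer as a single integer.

step 1: append 50 -> window=[50] (not full yet)
step 2: append 25 -> window=[50, 25] (not full yet)
step 3: append 68 -> window=[50, 25, 68] -> max=68
step 4: append 12 -> window=[25, 68, 12] -> max=68
step 5: append 71 -> window=[68, 12, 71] -> max=71
step 6: append 63 -> window=[12, 71, 63] -> max=71
step 7: append 9 -> window=[71, 63, 9] -> max=71
step 8: append 61 -> window=[63, 9, 61] -> max=63
step 9: append 48 -> window=[9, 61, 48] -> max=61
Window #7 max = 61

Answer: 61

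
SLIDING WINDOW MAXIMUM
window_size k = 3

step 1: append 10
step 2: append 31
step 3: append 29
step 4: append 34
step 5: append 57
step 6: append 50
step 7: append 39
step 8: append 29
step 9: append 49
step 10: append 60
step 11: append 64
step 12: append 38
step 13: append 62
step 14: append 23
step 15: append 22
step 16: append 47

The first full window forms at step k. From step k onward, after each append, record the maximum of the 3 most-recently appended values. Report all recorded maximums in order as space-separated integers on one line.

step 1: append 10 -> window=[10] (not full yet)
step 2: append 31 -> window=[10, 31] (not full yet)
step 3: append 29 -> window=[10, 31, 29] -> max=31
step 4: append 34 -> window=[31, 29, 34] -> max=34
step 5: append 57 -> window=[29, 34, 57] -> max=57
step 6: append 50 -> window=[34, 57, 50] -> max=57
step 7: append 39 -> window=[57, 50, 39] -> max=57
step 8: append 29 -> window=[50, 39, 29] -> max=50
step 9: append 49 -> window=[39, 29, 49] -> max=49
step 10: append 60 -> window=[29, 49, 60] -> max=60
step 11: append 64 -> window=[49, 60, 64] -> max=64
step 12: append 38 -> window=[60, 64, 38] -> max=64
step 13: append 62 -> window=[64, 38, 62] -> max=64
step 14: append 23 -> window=[38, 62, 23] -> max=62
step 15: append 22 -> window=[62, 23, 22] -> max=62
step 16: append 47 -> window=[23, 22, 47] -> max=47

Answer: 31 34 57 57 57 50 49 60 64 64 64 62 62 47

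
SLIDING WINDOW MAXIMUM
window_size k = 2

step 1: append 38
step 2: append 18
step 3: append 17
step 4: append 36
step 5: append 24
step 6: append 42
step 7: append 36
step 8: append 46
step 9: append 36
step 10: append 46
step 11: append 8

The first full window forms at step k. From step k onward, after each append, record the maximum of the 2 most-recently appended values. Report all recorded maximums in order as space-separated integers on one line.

step 1: append 38 -> window=[38] (not full yet)
step 2: append 18 -> window=[38, 18] -> max=38
step 3: append 17 -> window=[18, 17] -> max=18
step 4: append 36 -> window=[17, 36] -> max=36
step 5: append 24 -> window=[36, 24] -> max=36
step 6: append 42 -> window=[24, 42] -> max=42
step 7: append 36 -> window=[42, 36] -> max=42
step 8: append 46 -> window=[36, 46] -> max=46
step 9: append 36 -> window=[46, 36] -> max=46
step 10: append 46 -> window=[36, 46] -> max=46
step 11: append 8 -> window=[46, 8] -> max=46

Answer: 38 18 36 36 42 42 46 46 46 46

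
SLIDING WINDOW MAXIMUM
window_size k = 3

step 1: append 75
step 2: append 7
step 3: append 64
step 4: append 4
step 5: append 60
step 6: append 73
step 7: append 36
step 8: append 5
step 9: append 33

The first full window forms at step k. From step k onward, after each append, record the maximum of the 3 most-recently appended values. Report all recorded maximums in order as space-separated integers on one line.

step 1: append 75 -> window=[75] (not full yet)
step 2: append 7 -> window=[75, 7] (not full yet)
step 3: append 64 -> window=[75, 7, 64] -> max=75
step 4: append 4 -> window=[7, 64, 4] -> max=64
step 5: append 60 -> window=[64, 4, 60] -> max=64
step 6: append 73 -> window=[4, 60, 73] -> max=73
step 7: append 36 -> window=[60, 73, 36] -> max=73
step 8: append 5 -> window=[73, 36, 5] -> max=73
step 9: append 33 -> window=[36, 5, 33] -> max=36

Answer: 75 64 64 73 73 73 36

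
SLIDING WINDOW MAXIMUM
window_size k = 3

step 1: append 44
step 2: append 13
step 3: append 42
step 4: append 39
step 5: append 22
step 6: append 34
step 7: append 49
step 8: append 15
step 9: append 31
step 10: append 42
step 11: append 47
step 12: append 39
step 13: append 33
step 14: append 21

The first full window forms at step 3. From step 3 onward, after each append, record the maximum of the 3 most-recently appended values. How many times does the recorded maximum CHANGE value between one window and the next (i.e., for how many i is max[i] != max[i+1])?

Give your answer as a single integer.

Answer: 6

Derivation:
step 1: append 44 -> window=[44] (not full yet)
step 2: append 13 -> window=[44, 13] (not full yet)
step 3: append 42 -> window=[44, 13, 42] -> max=44
step 4: append 39 -> window=[13, 42, 39] -> max=42
step 5: append 22 -> window=[42, 39, 22] -> max=42
step 6: append 34 -> window=[39, 22, 34] -> max=39
step 7: append 49 -> window=[22, 34, 49] -> max=49
step 8: append 15 -> window=[34, 49, 15] -> max=49
step 9: append 31 -> window=[49, 15, 31] -> max=49
step 10: append 42 -> window=[15, 31, 42] -> max=42
step 11: append 47 -> window=[31, 42, 47] -> max=47
step 12: append 39 -> window=[42, 47, 39] -> max=47
step 13: append 33 -> window=[47, 39, 33] -> max=47
step 14: append 21 -> window=[39, 33, 21] -> max=39
Recorded maximums: 44 42 42 39 49 49 49 42 47 47 47 39
Changes between consecutive maximums: 6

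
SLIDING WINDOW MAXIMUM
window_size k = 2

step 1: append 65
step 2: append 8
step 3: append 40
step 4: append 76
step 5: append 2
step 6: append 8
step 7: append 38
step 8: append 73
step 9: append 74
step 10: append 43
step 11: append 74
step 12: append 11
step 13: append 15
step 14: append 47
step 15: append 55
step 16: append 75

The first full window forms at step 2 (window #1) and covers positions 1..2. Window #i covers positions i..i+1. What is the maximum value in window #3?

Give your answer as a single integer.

step 1: append 65 -> window=[65] (not full yet)
step 2: append 8 -> window=[65, 8] -> max=65
step 3: append 40 -> window=[8, 40] -> max=40
step 4: append 76 -> window=[40, 76] -> max=76
Window #3 max = 76

Answer: 76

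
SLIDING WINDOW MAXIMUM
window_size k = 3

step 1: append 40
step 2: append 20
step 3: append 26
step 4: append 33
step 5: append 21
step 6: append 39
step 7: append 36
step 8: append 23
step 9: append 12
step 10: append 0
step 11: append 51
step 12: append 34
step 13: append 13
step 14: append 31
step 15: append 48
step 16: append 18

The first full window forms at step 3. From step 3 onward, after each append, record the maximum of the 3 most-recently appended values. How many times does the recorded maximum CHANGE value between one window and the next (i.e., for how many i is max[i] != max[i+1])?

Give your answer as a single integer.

step 1: append 40 -> window=[40] (not full yet)
step 2: append 20 -> window=[40, 20] (not full yet)
step 3: append 26 -> window=[40, 20, 26] -> max=40
step 4: append 33 -> window=[20, 26, 33] -> max=33
step 5: append 21 -> window=[26, 33, 21] -> max=33
step 6: append 39 -> window=[33, 21, 39] -> max=39
step 7: append 36 -> window=[21, 39, 36] -> max=39
step 8: append 23 -> window=[39, 36, 23] -> max=39
step 9: append 12 -> window=[36, 23, 12] -> max=36
step 10: append 0 -> window=[23, 12, 0] -> max=23
step 11: append 51 -> window=[12, 0, 51] -> max=51
step 12: append 34 -> window=[0, 51, 34] -> max=51
step 13: append 13 -> window=[51, 34, 13] -> max=51
step 14: append 31 -> window=[34, 13, 31] -> max=34
step 15: append 48 -> window=[13, 31, 48] -> max=48
step 16: append 18 -> window=[31, 48, 18] -> max=48
Recorded maximums: 40 33 33 39 39 39 36 23 51 51 51 34 48 48
Changes between consecutive maximums: 7

Answer: 7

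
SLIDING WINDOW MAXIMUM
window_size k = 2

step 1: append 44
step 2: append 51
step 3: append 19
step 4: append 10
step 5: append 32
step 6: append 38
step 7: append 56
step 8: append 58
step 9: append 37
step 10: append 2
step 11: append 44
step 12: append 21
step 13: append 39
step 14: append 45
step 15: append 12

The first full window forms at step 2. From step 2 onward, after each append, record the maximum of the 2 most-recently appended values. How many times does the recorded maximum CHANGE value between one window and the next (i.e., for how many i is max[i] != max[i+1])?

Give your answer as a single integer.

Answer: 9

Derivation:
step 1: append 44 -> window=[44] (not full yet)
step 2: append 51 -> window=[44, 51] -> max=51
step 3: append 19 -> window=[51, 19] -> max=51
step 4: append 10 -> window=[19, 10] -> max=19
step 5: append 32 -> window=[10, 32] -> max=32
step 6: append 38 -> window=[32, 38] -> max=38
step 7: append 56 -> window=[38, 56] -> max=56
step 8: append 58 -> window=[56, 58] -> max=58
step 9: append 37 -> window=[58, 37] -> max=58
step 10: append 2 -> window=[37, 2] -> max=37
step 11: append 44 -> window=[2, 44] -> max=44
step 12: append 21 -> window=[44, 21] -> max=44
step 13: append 39 -> window=[21, 39] -> max=39
step 14: append 45 -> window=[39, 45] -> max=45
step 15: append 12 -> window=[45, 12] -> max=45
Recorded maximums: 51 51 19 32 38 56 58 58 37 44 44 39 45 45
Changes between consecutive maximums: 9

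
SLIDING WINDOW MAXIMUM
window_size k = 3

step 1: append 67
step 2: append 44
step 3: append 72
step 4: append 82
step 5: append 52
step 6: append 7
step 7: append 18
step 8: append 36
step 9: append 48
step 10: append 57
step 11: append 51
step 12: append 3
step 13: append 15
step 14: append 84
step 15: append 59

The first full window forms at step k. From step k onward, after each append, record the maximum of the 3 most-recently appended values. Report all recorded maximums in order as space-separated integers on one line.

step 1: append 67 -> window=[67] (not full yet)
step 2: append 44 -> window=[67, 44] (not full yet)
step 3: append 72 -> window=[67, 44, 72] -> max=72
step 4: append 82 -> window=[44, 72, 82] -> max=82
step 5: append 52 -> window=[72, 82, 52] -> max=82
step 6: append 7 -> window=[82, 52, 7] -> max=82
step 7: append 18 -> window=[52, 7, 18] -> max=52
step 8: append 36 -> window=[7, 18, 36] -> max=36
step 9: append 48 -> window=[18, 36, 48] -> max=48
step 10: append 57 -> window=[36, 48, 57] -> max=57
step 11: append 51 -> window=[48, 57, 51] -> max=57
step 12: append 3 -> window=[57, 51, 3] -> max=57
step 13: append 15 -> window=[51, 3, 15] -> max=51
step 14: append 84 -> window=[3, 15, 84] -> max=84
step 15: append 59 -> window=[15, 84, 59] -> max=84

Answer: 72 82 82 82 52 36 48 57 57 57 51 84 84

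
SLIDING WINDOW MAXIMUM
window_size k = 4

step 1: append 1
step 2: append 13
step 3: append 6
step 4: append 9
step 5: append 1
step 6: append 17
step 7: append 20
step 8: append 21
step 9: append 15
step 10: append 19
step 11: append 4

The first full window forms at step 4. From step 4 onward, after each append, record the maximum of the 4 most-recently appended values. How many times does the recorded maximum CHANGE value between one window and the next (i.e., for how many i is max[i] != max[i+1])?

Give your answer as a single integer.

Answer: 3

Derivation:
step 1: append 1 -> window=[1] (not full yet)
step 2: append 13 -> window=[1, 13] (not full yet)
step 3: append 6 -> window=[1, 13, 6] (not full yet)
step 4: append 9 -> window=[1, 13, 6, 9] -> max=13
step 5: append 1 -> window=[13, 6, 9, 1] -> max=13
step 6: append 17 -> window=[6, 9, 1, 17] -> max=17
step 7: append 20 -> window=[9, 1, 17, 20] -> max=20
step 8: append 21 -> window=[1, 17, 20, 21] -> max=21
step 9: append 15 -> window=[17, 20, 21, 15] -> max=21
step 10: append 19 -> window=[20, 21, 15, 19] -> max=21
step 11: append 4 -> window=[21, 15, 19, 4] -> max=21
Recorded maximums: 13 13 17 20 21 21 21 21
Changes between consecutive maximums: 3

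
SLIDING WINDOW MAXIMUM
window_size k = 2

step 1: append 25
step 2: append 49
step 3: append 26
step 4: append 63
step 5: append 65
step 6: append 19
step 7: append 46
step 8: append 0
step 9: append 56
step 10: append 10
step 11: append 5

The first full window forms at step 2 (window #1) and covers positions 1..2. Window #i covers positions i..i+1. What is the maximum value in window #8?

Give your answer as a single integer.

step 1: append 25 -> window=[25] (not full yet)
step 2: append 49 -> window=[25, 49] -> max=49
step 3: append 26 -> window=[49, 26] -> max=49
step 4: append 63 -> window=[26, 63] -> max=63
step 5: append 65 -> window=[63, 65] -> max=65
step 6: append 19 -> window=[65, 19] -> max=65
step 7: append 46 -> window=[19, 46] -> max=46
step 8: append 0 -> window=[46, 0] -> max=46
step 9: append 56 -> window=[0, 56] -> max=56
Window #8 max = 56

Answer: 56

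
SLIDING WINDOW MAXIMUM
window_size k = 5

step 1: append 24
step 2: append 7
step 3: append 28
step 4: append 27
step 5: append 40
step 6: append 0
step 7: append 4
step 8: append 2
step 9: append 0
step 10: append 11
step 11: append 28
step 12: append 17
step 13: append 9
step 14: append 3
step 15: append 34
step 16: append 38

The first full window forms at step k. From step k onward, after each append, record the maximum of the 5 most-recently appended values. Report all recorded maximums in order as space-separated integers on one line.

Answer: 40 40 40 40 40 11 28 28 28 28 34 38

Derivation:
step 1: append 24 -> window=[24] (not full yet)
step 2: append 7 -> window=[24, 7] (not full yet)
step 3: append 28 -> window=[24, 7, 28] (not full yet)
step 4: append 27 -> window=[24, 7, 28, 27] (not full yet)
step 5: append 40 -> window=[24, 7, 28, 27, 40] -> max=40
step 6: append 0 -> window=[7, 28, 27, 40, 0] -> max=40
step 7: append 4 -> window=[28, 27, 40, 0, 4] -> max=40
step 8: append 2 -> window=[27, 40, 0, 4, 2] -> max=40
step 9: append 0 -> window=[40, 0, 4, 2, 0] -> max=40
step 10: append 11 -> window=[0, 4, 2, 0, 11] -> max=11
step 11: append 28 -> window=[4, 2, 0, 11, 28] -> max=28
step 12: append 17 -> window=[2, 0, 11, 28, 17] -> max=28
step 13: append 9 -> window=[0, 11, 28, 17, 9] -> max=28
step 14: append 3 -> window=[11, 28, 17, 9, 3] -> max=28
step 15: append 34 -> window=[28, 17, 9, 3, 34] -> max=34
step 16: append 38 -> window=[17, 9, 3, 34, 38] -> max=38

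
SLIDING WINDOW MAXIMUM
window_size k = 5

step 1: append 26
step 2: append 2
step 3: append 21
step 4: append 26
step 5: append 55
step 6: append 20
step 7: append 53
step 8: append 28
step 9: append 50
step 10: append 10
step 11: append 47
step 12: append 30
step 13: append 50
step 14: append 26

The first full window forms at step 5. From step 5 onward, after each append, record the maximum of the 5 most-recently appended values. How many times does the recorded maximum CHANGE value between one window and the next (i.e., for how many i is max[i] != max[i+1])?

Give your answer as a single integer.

step 1: append 26 -> window=[26] (not full yet)
step 2: append 2 -> window=[26, 2] (not full yet)
step 3: append 21 -> window=[26, 2, 21] (not full yet)
step 4: append 26 -> window=[26, 2, 21, 26] (not full yet)
step 5: append 55 -> window=[26, 2, 21, 26, 55] -> max=55
step 6: append 20 -> window=[2, 21, 26, 55, 20] -> max=55
step 7: append 53 -> window=[21, 26, 55, 20, 53] -> max=55
step 8: append 28 -> window=[26, 55, 20, 53, 28] -> max=55
step 9: append 50 -> window=[55, 20, 53, 28, 50] -> max=55
step 10: append 10 -> window=[20, 53, 28, 50, 10] -> max=53
step 11: append 47 -> window=[53, 28, 50, 10, 47] -> max=53
step 12: append 30 -> window=[28, 50, 10, 47, 30] -> max=50
step 13: append 50 -> window=[50, 10, 47, 30, 50] -> max=50
step 14: append 26 -> window=[10, 47, 30, 50, 26] -> max=50
Recorded maximums: 55 55 55 55 55 53 53 50 50 50
Changes between consecutive maximums: 2

Answer: 2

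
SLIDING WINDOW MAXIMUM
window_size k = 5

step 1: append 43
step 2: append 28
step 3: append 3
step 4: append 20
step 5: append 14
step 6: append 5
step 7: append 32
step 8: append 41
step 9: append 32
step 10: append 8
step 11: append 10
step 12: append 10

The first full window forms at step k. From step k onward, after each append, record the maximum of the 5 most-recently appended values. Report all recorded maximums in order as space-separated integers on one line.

Answer: 43 28 32 41 41 41 41 41

Derivation:
step 1: append 43 -> window=[43] (not full yet)
step 2: append 28 -> window=[43, 28] (not full yet)
step 3: append 3 -> window=[43, 28, 3] (not full yet)
step 4: append 20 -> window=[43, 28, 3, 20] (not full yet)
step 5: append 14 -> window=[43, 28, 3, 20, 14] -> max=43
step 6: append 5 -> window=[28, 3, 20, 14, 5] -> max=28
step 7: append 32 -> window=[3, 20, 14, 5, 32] -> max=32
step 8: append 41 -> window=[20, 14, 5, 32, 41] -> max=41
step 9: append 32 -> window=[14, 5, 32, 41, 32] -> max=41
step 10: append 8 -> window=[5, 32, 41, 32, 8] -> max=41
step 11: append 10 -> window=[32, 41, 32, 8, 10] -> max=41
step 12: append 10 -> window=[41, 32, 8, 10, 10] -> max=41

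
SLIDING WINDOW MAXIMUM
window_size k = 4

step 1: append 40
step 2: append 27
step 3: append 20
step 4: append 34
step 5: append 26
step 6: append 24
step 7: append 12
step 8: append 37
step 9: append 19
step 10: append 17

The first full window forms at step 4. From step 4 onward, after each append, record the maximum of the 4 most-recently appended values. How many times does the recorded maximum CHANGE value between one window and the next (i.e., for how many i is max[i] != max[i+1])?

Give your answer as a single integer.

step 1: append 40 -> window=[40] (not full yet)
step 2: append 27 -> window=[40, 27] (not full yet)
step 3: append 20 -> window=[40, 27, 20] (not full yet)
step 4: append 34 -> window=[40, 27, 20, 34] -> max=40
step 5: append 26 -> window=[27, 20, 34, 26] -> max=34
step 6: append 24 -> window=[20, 34, 26, 24] -> max=34
step 7: append 12 -> window=[34, 26, 24, 12] -> max=34
step 8: append 37 -> window=[26, 24, 12, 37] -> max=37
step 9: append 19 -> window=[24, 12, 37, 19] -> max=37
step 10: append 17 -> window=[12, 37, 19, 17] -> max=37
Recorded maximums: 40 34 34 34 37 37 37
Changes between consecutive maximums: 2

Answer: 2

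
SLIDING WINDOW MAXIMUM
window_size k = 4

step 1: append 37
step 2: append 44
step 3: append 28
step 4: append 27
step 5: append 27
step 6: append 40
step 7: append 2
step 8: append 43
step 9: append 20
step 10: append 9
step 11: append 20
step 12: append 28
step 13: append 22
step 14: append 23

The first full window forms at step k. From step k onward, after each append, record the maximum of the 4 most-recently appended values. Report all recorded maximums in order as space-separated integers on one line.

Answer: 44 44 40 40 43 43 43 43 28 28 28

Derivation:
step 1: append 37 -> window=[37] (not full yet)
step 2: append 44 -> window=[37, 44] (not full yet)
step 3: append 28 -> window=[37, 44, 28] (not full yet)
step 4: append 27 -> window=[37, 44, 28, 27] -> max=44
step 5: append 27 -> window=[44, 28, 27, 27] -> max=44
step 6: append 40 -> window=[28, 27, 27, 40] -> max=40
step 7: append 2 -> window=[27, 27, 40, 2] -> max=40
step 8: append 43 -> window=[27, 40, 2, 43] -> max=43
step 9: append 20 -> window=[40, 2, 43, 20] -> max=43
step 10: append 9 -> window=[2, 43, 20, 9] -> max=43
step 11: append 20 -> window=[43, 20, 9, 20] -> max=43
step 12: append 28 -> window=[20, 9, 20, 28] -> max=28
step 13: append 22 -> window=[9, 20, 28, 22] -> max=28
step 14: append 23 -> window=[20, 28, 22, 23] -> max=28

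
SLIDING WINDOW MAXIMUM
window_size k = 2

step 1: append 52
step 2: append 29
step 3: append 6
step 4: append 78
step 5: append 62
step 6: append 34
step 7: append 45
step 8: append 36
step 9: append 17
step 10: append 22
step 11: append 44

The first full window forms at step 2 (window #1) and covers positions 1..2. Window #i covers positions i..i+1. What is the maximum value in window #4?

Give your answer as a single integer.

Answer: 78

Derivation:
step 1: append 52 -> window=[52] (not full yet)
step 2: append 29 -> window=[52, 29] -> max=52
step 3: append 6 -> window=[29, 6] -> max=29
step 4: append 78 -> window=[6, 78] -> max=78
step 5: append 62 -> window=[78, 62] -> max=78
Window #4 max = 78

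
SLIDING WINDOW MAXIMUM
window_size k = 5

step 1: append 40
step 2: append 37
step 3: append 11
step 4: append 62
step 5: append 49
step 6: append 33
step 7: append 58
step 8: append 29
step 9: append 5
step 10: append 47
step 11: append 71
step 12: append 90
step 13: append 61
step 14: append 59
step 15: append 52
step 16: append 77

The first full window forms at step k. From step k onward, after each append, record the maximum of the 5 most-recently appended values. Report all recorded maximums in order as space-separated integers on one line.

step 1: append 40 -> window=[40] (not full yet)
step 2: append 37 -> window=[40, 37] (not full yet)
step 3: append 11 -> window=[40, 37, 11] (not full yet)
step 4: append 62 -> window=[40, 37, 11, 62] (not full yet)
step 5: append 49 -> window=[40, 37, 11, 62, 49] -> max=62
step 6: append 33 -> window=[37, 11, 62, 49, 33] -> max=62
step 7: append 58 -> window=[11, 62, 49, 33, 58] -> max=62
step 8: append 29 -> window=[62, 49, 33, 58, 29] -> max=62
step 9: append 5 -> window=[49, 33, 58, 29, 5] -> max=58
step 10: append 47 -> window=[33, 58, 29, 5, 47] -> max=58
step 11: append 71 -> window=[58, 29, 5, 47, 71] -> max=71
step 12: append 90 -> window=[29, 5, 47, 71, 90] -> max=90
step 13: append 61 -> window=[5, 47, 71, 90, 61] -> max=90
step 14: append 59 -> window=[47, 71, 90, 61, 59] -> max=90
step 15: append 52 -> window=[71, 90, 61, 59, 52] -> max=90
step 16: append 77 -> window=[90, 61, 59, 52, 77] -> max=90

Answer: 62 62 62 62 58 58 71 90 90 90 90 90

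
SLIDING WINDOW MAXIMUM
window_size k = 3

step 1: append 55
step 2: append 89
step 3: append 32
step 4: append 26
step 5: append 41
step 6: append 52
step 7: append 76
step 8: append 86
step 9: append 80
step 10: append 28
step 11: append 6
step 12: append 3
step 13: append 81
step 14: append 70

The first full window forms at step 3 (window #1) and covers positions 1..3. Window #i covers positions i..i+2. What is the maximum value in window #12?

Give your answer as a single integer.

Answer: 81

Derivation:
step 1: append 55 -> window=[55] (not full yet)
step 2: append 89 -> window=[55, 89] (not full yet)
step 3: append 32 -> window=[55, 89, 32] -> max=89
step 4: append 26 -> window=[89, 32, 26] -> max=89
step 5: append 41 -> window=[32, 26, 41] -> max=41
step 6: append 52 -> window=[26, 41, 52] -> max=52
step 7: append 76 -> window=[41, 52, 76] -> max=76
step 8: append 86 -> window=[52, 76, 86] -> max=86
step 9: append 80 -> window=[76, 86, 80] -> max=86
step 10: append 28 -> window=[86, 80, 28] -> max=86
step 11: append 6 -> window=[80, 28, 6] -> max=80
step 12: append 3 -> window=[28, 6, 3] -> max=28
step 13: append 81 -> window=[6, 3, 81] -> max=81
step 14: append 70 -> window=[3, 81, 70] -> max=81
Window #12 max = 81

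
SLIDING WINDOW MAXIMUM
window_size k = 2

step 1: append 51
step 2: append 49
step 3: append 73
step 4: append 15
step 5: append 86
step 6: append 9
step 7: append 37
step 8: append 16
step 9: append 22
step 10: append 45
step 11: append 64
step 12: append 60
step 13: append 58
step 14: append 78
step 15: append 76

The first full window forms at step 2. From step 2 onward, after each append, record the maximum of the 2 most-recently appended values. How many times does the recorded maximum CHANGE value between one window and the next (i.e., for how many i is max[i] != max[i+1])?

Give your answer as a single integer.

Answer: 8

Derivation:
step 1: append 51 -> window=[51] (not full yet)
step 2: append 49 -> window=[51, 49] -> max=51
step 3: append 73 -> window=[49, 73] -> max=73
step 4: append 15 -> window=[73, 15] -> max=73
step 5: append 86 -> window=[15, 86] -> max=86
step 6: append 9 -> window=[86, 9] -> max=86
step 7: append 37 -> window=[9, 37] -> max=37
step 8: append 16 -> window=[37, 16] -> max=37
step 9: append 22 -> window=[16, 22] -> max=22
step 10: append 45 -> window=[22, 45] -> max=45
step 11: append 64 -> window=[45, 64] -> max=64
step 12: append 60 -> window=[64, 60] -> max=64
step 13: append 58 -> window=[60, 58] -> max=60
step 14: append 78 -> window=[58, 78] -> max=78
step 15: append 76 -> window=[78, 76] -> max=78
Recorded maximums: 51 73 73 86 86 37 37 22 45 64 64 60 78 78
Changes between consecutive maximums: 8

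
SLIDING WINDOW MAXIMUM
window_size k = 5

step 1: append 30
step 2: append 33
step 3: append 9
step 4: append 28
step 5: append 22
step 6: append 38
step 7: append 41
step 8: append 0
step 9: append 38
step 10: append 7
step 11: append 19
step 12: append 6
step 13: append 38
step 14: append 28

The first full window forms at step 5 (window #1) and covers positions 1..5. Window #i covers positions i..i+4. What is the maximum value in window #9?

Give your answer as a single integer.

Answer: 38

Derivation:
step 1: append 30 -> window=[30] (not full yet)
step 2: append 33 -> window=[30, 33] (not full yet)
step 3: append 9 -> window=[30, 33, 9] (not full yet)
step 4: append 28 -> window=[30, 33, 9, 28] (not full yet)
step 5: append 22 -> window=[30, 33, 9, 28, 22] -> max=33
step 6: append 38 -> window=[33, 9, 28, 22, 38] -> max=38
step 7: append 41 -> window=[9, 28, 22, 38, 41] -> max=41
step 8: append 0 -> window=[28, 22, 38, 41, 0] -> max=41
step 9: append 38 -> window=[22, 38, 41, 0, 38] -> max=41
step 10: append 7 -> window=[38, 41, 0, 38, 7] -> max=41
step 11: append 19 -> window=[41, 0, 38, 7, 19] -> max=41
step 12: append 6 -> window=[0, 38, 7, 19, 6] -> max=38
step 13: append 38 -> window=[38, 7, 19, 6, 38] -> max=38
Window #9 max = 38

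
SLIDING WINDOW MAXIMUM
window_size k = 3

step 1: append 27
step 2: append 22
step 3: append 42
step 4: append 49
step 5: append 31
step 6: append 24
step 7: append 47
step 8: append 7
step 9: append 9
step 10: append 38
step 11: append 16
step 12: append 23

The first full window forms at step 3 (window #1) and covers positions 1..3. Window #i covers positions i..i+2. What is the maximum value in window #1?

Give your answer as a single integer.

Answer: 42

Derivation:
step 1: append 27 -> window=[27] (not full yet)
step 2: append 22 -> window=[27, 22] (not full yet)
step 3: append 42 -> window=[27, 22, 42] -> max=42
Window #1 max = 42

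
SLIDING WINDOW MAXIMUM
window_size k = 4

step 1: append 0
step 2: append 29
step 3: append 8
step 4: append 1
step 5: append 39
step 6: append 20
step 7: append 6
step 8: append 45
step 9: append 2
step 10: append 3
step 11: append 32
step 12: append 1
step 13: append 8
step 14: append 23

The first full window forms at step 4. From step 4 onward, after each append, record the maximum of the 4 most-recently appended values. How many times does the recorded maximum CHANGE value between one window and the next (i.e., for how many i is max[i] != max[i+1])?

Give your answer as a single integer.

Answer: 3

Derivation:
step 1: append 0 -> window=[0] (not full yet)
step 2: append 29 -> window=[0, 29] (not full yet)
step 3: append 8 -> window=[0, 29, 8] (not full yet)
step 4: append 1 -> window=[0, 29, 8, 1] -> max=29
step 5: append 39 -> window=[29, 8, 1, 39] -> max=39
step 6: append 20 -> window=[8, 1, 39, 20] -> max=39
step 7: append 6 -> window=[1, 39, 20, 6] -> max=39
step 8: append 45 -> window=[39, 20, 6, 45] -> max=45
step 9: append 2 -> window=[20, 6, 45, 2] -> max=45
step 10: append 3 -> window=[6, 45, 2, 3] -> max=45
step 11: append 32 -> window=[45, 2, 3, 32] -> max=45
step 12: append 1 -> window=[2, 3, 32, 1] -> max=32
step 13: append 8 -> window=[3, 32, 1, 8] -> max=32
step 14: append 23 -> window=[32, 1, 8, 23] -> max=32
Recorded maximums: 29 39 39 39 45 45 45 45 32 32 32
Changes between consecutive maximums: 3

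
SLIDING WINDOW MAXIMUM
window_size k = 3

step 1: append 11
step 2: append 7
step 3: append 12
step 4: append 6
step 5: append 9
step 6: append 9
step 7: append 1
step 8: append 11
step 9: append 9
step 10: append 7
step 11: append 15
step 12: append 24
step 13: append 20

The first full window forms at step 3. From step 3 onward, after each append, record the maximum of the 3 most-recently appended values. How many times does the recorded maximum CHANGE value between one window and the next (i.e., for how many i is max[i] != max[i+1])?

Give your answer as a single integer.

step 1: append 11 -> window=[11] (not full yet)
step 2: append 7 -> window=[11, 7] (not full yet)
step 3: append 12 -> window=[11, 7, 12] -> max=12
step 4: append 6 -> window=[7, 12, 6] -> max=12
step 5: append 9 -> window=[12, 6, 9] -> max=12
step 6: append 9 -> window=[6, 9, 9] -> max=9
step 7: append 1 -> window=[9, 9, 1] -> max=9
step 8: append 11 -> window=[9, 1, 11] -> max=11
step 9: append 9 -> window=[1, 11, 9] -> max=11
step 10: append 7 -> window=[11, 9, 7] -> max=11
step 11: append 15 -> window=[9, 7, 15] -> max=15
step 12: append 24 -> window=[7, 15, 24] -> max=24
step 13: append 20 -> window=[15, 24, 20] -> max=24
Recorded maximums: 12 12 12 9 9 11 11 11 15 24 24
Changes between consecutive maximums: 4

Answer: 4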